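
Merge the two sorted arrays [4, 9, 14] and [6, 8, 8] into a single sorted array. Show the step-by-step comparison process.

Merging process:

Compare 4 vs 6: take 4 from left. Merged: [4]
Compare 9 vs 6: take 6 from right. Merged: [4, 6]
Compare 9 vs 8: take 8 from right. Merged: [4, 6, 8]
Compare 9 vs 8: take 8 from right. Merged: [4, 6, 8, 8]
Append remaining from left: [9, 14]. Merged: [4, 6, 8, 8, 9, 14]

Final merged array: [4, 6, 8, 8, 9, 14]
Total comparisons: 4

The merged array is [4, 6, 8, 8, 9, 14], requiring 4 comparisons. The merge step runs in O(n) time where n is the total number of elements.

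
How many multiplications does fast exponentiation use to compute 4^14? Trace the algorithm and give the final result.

Computing 4^14 by squaring (build up from 4^1; each line after the first costs one multiplication):

4^1 = 4
4^2 = (4^1)^2 = 4^2 = 16
4^3 = 4 * 4^2 = 4 * 16 = 64
4^6 = (4^3)^2 = 64^2 = 4096
4^7 = 4 * 4^6 = 4 * 4096 = 16384
4^14 = (4^7)^2 = 16384^2 = 268435456

Result: 268435456
Multiplications needed: 5 (5 lines after 4^1)

4^14 = 268435456. Using exponentiation by squaring, this requires 5 multiplications. The key idea: if the exponent is even, square the half-power; if odd, multiply by the base once.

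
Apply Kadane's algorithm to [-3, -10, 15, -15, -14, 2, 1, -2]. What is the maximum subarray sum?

Using Kadane's algorithm on [-3, -10, 15, -15, -14, 2, 1, -2]:

Scanning through the array:
Position 1 (value -10): max_ending_here = -10, max_so_far = -3
Position 2 (value 15): max_ending_here = 15, max_so_far = 15
Position 3 (value -15): max_ending_here = 0, max_so_far = 15
Position 4 (value -14): max_ending_here = -14, max_so_far = 15
Position 5 (value 2): max_ending_here = 2, max_so_far = 15
Position 6 (value 1): max_ending_here = 3, max_so_far = 15
Position 7 (value -2): max_ending_here = 1, max_so_far = 15

Maximum subarray: [15]
Maximum sum: 15

The maximum subarray is [15] with sum 15. This subarray runs from index 2 to index 2.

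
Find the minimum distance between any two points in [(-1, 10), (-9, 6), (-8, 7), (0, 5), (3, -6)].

Computing all pairwise distances among 5 points:

d((-1, 10), (-9, 6)) = 8.9443
d((-1, 10), (-8, 7)) = 7.6158
d((-1, 10), (0, 5)) = 5.099
d((-1, 10), (3, -6)) = 16.4924
d((-9, 6), (-8, 7)) = 1.4142 <-- minimum
d((-9, 6), (0, 5)) = 9.0554
d((-9, 6), (3, -6)) = 16.9706
d((-8, 7), (0, 5)) = 8.2462
d((-8, 7), (3, -6)) = 17.0294
d((0, 5), (3, -6)) = 11.4018

Closest pair: (-9, 6) and (-8, 7) with distance 1.4142

The closest pair is (-9, 6) and (-8, 7) with Euclidean distance 1.4142. For 5 points, brute-force pairwise comparison is shown above. For large n, the divide-and-conquer algorithm (sort by x, recurse on halves, check the dividing strip) achieves O(n log n).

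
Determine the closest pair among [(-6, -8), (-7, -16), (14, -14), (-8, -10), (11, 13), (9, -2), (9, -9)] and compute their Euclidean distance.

Computing all pairwise distances among 7 points:

d((-6, -8), (-7, -16)) = 8.0623
d((-6, -8), (14, -14)) = 20.8806
d((-6, -8), (-8, -10)) = 2.8284 <-- minimum
d((-6, -8), (11, 13)) = 27.0185
d((-6, -8), (9, -2)) = 16.1555
d((-6, -8), (9, -9)) = 15.0333
d((-7, -16), (14, -14)) = 21.095
d((-7, -16), (-8, -10)) = 6.0828
d((-7, -16), (11, 13)) = 34.1321
d((-7, -16), (9, -2)) = 21.2603
d((-7, -16), (9, -9)) = 17.4642
d((14, -14), (-8, -10)) = 22.3607
d((14, -14), (11, 13)) = 27.1662
d((14, -14), (9, -2)) = 13.0
d((14, -14), (9, -9)) = 7.0711
d((-8, -10), (11, 13)) = 29.8329
d((-8, -10), (9, -2)) = 18.7883
d((-8, -10), (9, -9)) = 17.0294
d((11, 13), (9, -2)) = 15.1327
d((11, 13), (9, -9)) = 22.0907
d((9, -2), (9, -9)) = 7.0

Closest pair: (-6, -8) and (-8, -10) with distance 2.8284

The closest pair is (-6, -8) and (-8, -10) with Euclidean distance 2.8284. For 7 points, brute-force pairwise comparison is shown above. For large n, the divide-and-conquer algorithm (sort by x, recurse on halves, check the dividing strip) achieves O(n log n).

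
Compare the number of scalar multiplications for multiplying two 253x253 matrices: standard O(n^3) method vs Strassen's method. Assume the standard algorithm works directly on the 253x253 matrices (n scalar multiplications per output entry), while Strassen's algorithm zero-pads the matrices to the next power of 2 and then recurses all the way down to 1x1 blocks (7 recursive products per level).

Matrix multiplication for 253x253 matrices:

Strassen's algorithm requires power-of-2 dimensions. Pad 253x253 to 256x256 (next power of 2).

Standard algorithm: 253^3 = 16194277 multiplications
Strassen's algorithm: 7^(log2(256)) = 7^8 = 5764801 multiplications
Savings: 16194277 - 5764801 = 10429476 multiplications

Standard: 16194277 multiplications (253^3). Strassen: 5764801 multiplications (7^8, after padding to 256x256). Strassen reduces 8 recursive multiplications to 7 at each level.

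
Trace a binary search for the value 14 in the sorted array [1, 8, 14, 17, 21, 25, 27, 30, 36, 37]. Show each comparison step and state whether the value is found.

Binary search for 14 in [1, 8, 14, 17, 21, 25, 27, 30, 36, 37]:

lo=0, hi=9, mid=4, arr[mid]=21 -> 21 > 14, search left half
lo=0, hi=3, mid=1, arr[mid]=8 -> 8 < 14, search right half
lo=2, hi=3, mid=2, arr[mid]=14 -> Found target at index 2!

Binary search finds 14 at index 2 after 3 comparisons. The search repeatedly halves the search space by comparing with the middle element.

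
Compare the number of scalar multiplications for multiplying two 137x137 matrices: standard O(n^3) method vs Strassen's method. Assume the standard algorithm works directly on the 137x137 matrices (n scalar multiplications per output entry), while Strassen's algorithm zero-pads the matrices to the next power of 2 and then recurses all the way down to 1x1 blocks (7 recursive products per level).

Matrix multiplication for 137x137 matrices:

Strassen's algorithm requires power-of-2 dimensions. Pad 137x137 to 256x256 (next power of 2).

Standard algorithm: 137^3 = 2571353 multiplications
Strassen's algorithm: 7^(log2(256)) = 7^8 = 5764801 multiplications
Difference: 2571353 - 5764801 = -3193448 (Strassen uses MORE here due to padding overhead — for small or just-over-power-of-2 n, padding can outweigh the per-level savings)

Standard: 2571353 multiplications (137^3). Strassen: 5764801 multiplications (7^8, after padding to 256x256). Strassen reduces 8 recursive multiplications to 7 at each level.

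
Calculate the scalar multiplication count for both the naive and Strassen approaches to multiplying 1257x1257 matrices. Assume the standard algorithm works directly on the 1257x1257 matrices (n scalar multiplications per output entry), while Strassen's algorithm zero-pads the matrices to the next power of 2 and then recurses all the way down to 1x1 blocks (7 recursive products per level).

Matrix multiplication for 1257x1257 matrices:

Strassen's algorithm requires power-of-2 dimensions. Pad 1257x1257 to 2048x2048 (next power of 2).

Standard algorithm: 1257^3 = 1986121593 multiplications
Strassen's algorithm: 7^(log2(2048)) = 7^11 = 1977326743 multiplications
Savings: 1986121593 - 1977326743 = 8794850 multiplications

Standard: 1986121593 multiplications (1257^3). Strassen: 1977326743 multiplications (7^11, after padding to 2048x2048). Strassen reduces 8 recursive multiplications to 7 at each level.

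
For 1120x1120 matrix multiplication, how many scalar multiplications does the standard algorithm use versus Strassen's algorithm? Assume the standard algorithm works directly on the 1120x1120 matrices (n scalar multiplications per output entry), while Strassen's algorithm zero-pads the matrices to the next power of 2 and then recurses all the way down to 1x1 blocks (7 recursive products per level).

Matrix multiplication for 1120x1120 matrices:

Strassen's algorithm requires power-of-2 dimensions. Pad 1120x1120 to 2048x2048 (next power of 2).

Standard algorithm: 1120^3 = 1404928000 multiplications
Strassen's algorithm: 7^(log2(2048)) = 7^11 = 1977326743 multiplications
Difference: 1404928000 - 1977326743 = -572398743 (Strassen uses MORE here due to padding overhead — for small or just-over-power-of-2 n, padding can outweigh the per-level savings)

Standard: 1404928000 multiplications (1120^3). Strassen: 1977326743 multiplications (7^11, after padding to 2048x2048). Strassen reduces 8 recursive multiplications to 7 at each level.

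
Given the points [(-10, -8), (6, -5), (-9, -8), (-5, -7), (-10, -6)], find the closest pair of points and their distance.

Computing all pairwise distances among 5 points:

d((-10, -8), (6, -5)) = 16.2788
d((-10, -8), (-9, -8)) = 1.0 <-- minimum
d((-10, -8), (-5, -7)) = 5.099
d((-10, -8), (-10, -6)) = 2.0
d((6, -5), (-9, -8)) = 15.2971
d((6, -5), (-5, -7)) = 11.1803
d((6, -5), (-10, -6)) = 16.0312
d((-9, -8), (-5, -7)) = 4.1231
d((-9, -8), (-10, -6)) = 2.2361
d((-5, -7), (-10, -6)) = 5.099

Closest pair: (-10, -8) and (-9, -8) with distance 1.0

The closest pair is (-10, -8) and (-9, -8) with Euclidean distance 1.0. For 5 points, brute-force pairwise comparison is shown above. For large n, the divide-and-conquer algorithm (sort by x, recurse on halves, check the dividing strip) achieves O(n log n).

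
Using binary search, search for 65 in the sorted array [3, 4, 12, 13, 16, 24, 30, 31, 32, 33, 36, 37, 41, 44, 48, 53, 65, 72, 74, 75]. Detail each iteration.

Binary search for 65 in [3, 4, 12, 13, 16, 24, 30, 31, 32, 33, 36, 37, 41, 44, 48, 53, 65, 72, 74, 75]:

lo=0, hi=19, mid=9, arr[mid]=33 -> 33 < 65, search right half
lo=10, hi=19, mid=14, arr[mid]=48 -> 48 < 65, search right half
lo=15, hi=19, mid=17, arr[mid]=72 -> 72 > 65, search left half
lo=15, hi=16, mid=15, arr[mid]=53 -> 53 < 65, search right half
lo=16, hi=16, mid=16, arr[mid]=65 -> Found target at index 16!

Binary search finds 65 at index 16 after 5 comparisons. The search repeatedly halves the search space by comparing with the middle element.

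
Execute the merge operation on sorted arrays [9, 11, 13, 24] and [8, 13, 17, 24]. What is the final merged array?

Merging process:

Compare 9 vs 8: take 8 from right. Merged: [8]
Compare 9 vs 13: take 9 from left. Merged: [8, 9]
Compare 11 vs 13: take 11 from left. Merged: [8, 9, 11]
Compare 13 vs 13: take 13 from left. Merged: [8, 9, 11, 13]
Compare 24 vs 13: take 13 from right. Merged: [8, 9, 11, 13, 13]
Compare 24 vs 17: take 17 from right. Merged: [8, 9, 11, 13, 13, 17]
Compare 24 vs 24: take 24 from left. Merged: [8, 9, 11, 13, 13, 17, 24]
Append remaining from right: [24]. Merged: [8, 9, 11, 13, 13, 17, 24, 24]

Final merged array: [8, 9, 11, 13, 13, 17, 24, 24]
Total comparisons: 7

The merged array is [8, 9, 11, 13, 13, 17, 24, 24], requiring 7 comparisons. The merge step runs in O(n) time where n is the total number of elements.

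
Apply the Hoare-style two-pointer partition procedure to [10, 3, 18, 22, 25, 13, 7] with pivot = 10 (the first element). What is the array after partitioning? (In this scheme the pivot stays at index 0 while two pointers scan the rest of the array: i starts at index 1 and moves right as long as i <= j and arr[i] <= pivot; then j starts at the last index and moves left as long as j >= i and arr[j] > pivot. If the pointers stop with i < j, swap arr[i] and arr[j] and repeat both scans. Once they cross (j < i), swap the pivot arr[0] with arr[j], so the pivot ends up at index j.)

Hoare-style two-pointer partition with pivot = 10:

Initial array: [10, 3, 18, 22, 25, 13, 7]

Pointers start at i = 1, j = 6.
i stops at index 2 (arr[2]=18 > 10), j stops at index 6 (arr[6]=7 <= 10): swap arr[2] and arr[6], array becomes [10, 3, 7, 22, 25, 13, 18]
i ends at 3, j ends at 2: the pointers have crossed (j < i), so scanning stops.

Swap pivot arr[0] with arr[2] to place pivot at position 2: [7, 3, 10, 22, 25, 13, 18]
Pivot position: 2

After partitioning with pivot 10, the array becomes [7, 3, 10, 22, 25, 13, 18]. The pivot is placed at index 2. All elements to the left of the pivot are <= 10, and all elements to the right are > 10.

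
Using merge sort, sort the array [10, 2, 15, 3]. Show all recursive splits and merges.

Merge sort trace:

Split: [10, 2, 15, 3] -> [10, 2] and [15, 3]
  Split: [10, 2] -> [10] and [2]
  Merge: [10] + [2] -> [2, 10]
  Split: [15, 3] -> [15] and [3]
  Merge: [15] + [3] -> [3, 15]
Merge: [2, 10] + [3, 15] -> [2, 3, 10, 15]

Final sorted array: [2, 3, 10, 15]

The merge sort proceeds by recursively splitting the array and merging sorted halves.
After all merges, the sorted array is [2, 3, 10, 15].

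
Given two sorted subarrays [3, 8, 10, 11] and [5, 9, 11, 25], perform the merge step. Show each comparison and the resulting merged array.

Merging process:

Compare 3 vs 5: take 3 from left. Merged: [3]
Compare 8 vs 5: take 5 from right. Merged: [3, 5]
Compare 8 vs 9: take 8 from left. Merged: [3, 5, 8]
Compare 10 vs 9: take 9 from right. Merged: [3, 5, 8, 9]
Compare 10 vs 11: take 10 from left. Merged: [3, 5, 8, 9, 10]
Compare 11 vs 11: take 11 from left. Merged: [3, 5, 8, 9, 10, 11]
Append remaining from right: [11, 25]. Merged: [3, 5, 8, 9, 10, 11, 11, 25]

Final merged array: [3, 5, 8, 9, 10, 11, 11, 25]
Total comparisons: 6

The merged array is [3, 5, 8, 9, 10, 11, 11, 25], requiring 6 comparisons. The merge step runs in O(n) time where n is the total number of elements.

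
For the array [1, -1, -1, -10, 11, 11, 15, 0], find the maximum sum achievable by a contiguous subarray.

Using Kadane's algorithm on [1, -1, -1, -10, 11, 11, 15, 0]:

Scanning through the array:
Position 1 (value -1): max_ending_here = 0, max_so_far = 1
Position 2 (value -1): max_ending_here = -1, max_so_far = 1
Position 3 (value -10): max_ending_here = -10, max_so_far = 1
Position 4 (value 11): max_ending_here = 11, max_so_far = 11
Position 5 (value 11): max_ending_here = 22, max_so_far = 22
Position 6 (value 15): max_ending_here = 37, max_so_far = 37
Position 7 (value 0): max_ending_here = 37, max_so_far = 37

Maximum subarray: [11, 11, 15]
Maximum sum: 37

The maximum subarray is [11, 11, 15] with sum 37. This subarray runs from index 4 to index 6.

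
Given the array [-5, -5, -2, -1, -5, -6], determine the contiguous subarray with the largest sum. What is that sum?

Using Kadane's algorithm on [-5, -5, -2, -1, -5, -6]:

Scanning through the array:
Position 1 (value -5): max_ending_here = -5, max_so_far = -5
Position 2 (value -2): max_ending_here = -2, max_so_far = -2
Position 3 (value -1): max_ending_here = -1, max_so_far = -1
Position 4 (value -5): max_ending_here = -5, max_so_far = -1
Position 5 (value -6): max_ending_here = -6, max_so_far = -1

Maximum subarray: [-1]
Maximum sum: -1

The maximum subarray is [-1] with sum -1. This subarray runs from index 3 to index 3.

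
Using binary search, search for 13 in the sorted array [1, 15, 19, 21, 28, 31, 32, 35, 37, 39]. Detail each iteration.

Binary search for 13 in [1, 15, 19, 21, 28, 31, 32, 35, 37, 39]:

lo=0, hi=9, mid=4, arr[mid]=28 -> 28 > 13, search left half
lo=0, hi=3, mid=1, arr[mid]=15 -> 15 > 13, search left half
lo=0, hi=0, mid=0, arr[mid]=1 -> 1 < 13, search right half
lo=1 > hi=0, target 13 not found

Binary search determines that 13 is not in the array after 3 comparisons. The search space was exhausted without finding the target.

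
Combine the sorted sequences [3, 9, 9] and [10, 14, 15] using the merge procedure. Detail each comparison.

Merging process:

Compare 3 vs 10: take 3 from left. Merged: [3]
Compare 9 vs 10: take 9 from left. Merged: [3, 9]
Compare 9 vs 10: take 9 from left. Merged: [3, 9, 9]
Append remaining from right: [10, 14, 15]. Merged: [3, 9, 9, 10, 14, 15]

Final merged array: [3, 9, 9, 10, 14, 15]
Total comparisons: 3

The merged array is [3, 9, 9, 10, 14, 15], requiring 3 comparisons. The merge step runs in O(n) time where n is the total number of elements.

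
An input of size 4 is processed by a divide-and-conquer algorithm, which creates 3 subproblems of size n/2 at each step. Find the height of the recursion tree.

For divide and conquer with division factor 2:

Problem sizes at each level:
Level 0: 4
Level 1: 2
Level 2: 1

The root is level 0 and the size-1 base case is level 2 (the tree spans levels 0 through 2, i.e. 3 levels counting the root), so the depth is the number of divisions: log_2(4) = 2

The recursion tree depth is log_2(4) = 2. At each level, the problem size is divided by 2, so it takes 2 divisions to reduce to a base case of size 1. The algorithm makes 3 recursive calls at each level.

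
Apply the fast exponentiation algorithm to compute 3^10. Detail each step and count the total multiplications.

Computing 3^10 by squaring (build up from 3^1; each line after the first costs one multiplication):

3^1 = 3
3^2 = (3^1)^2 = 3^2 = 9
3^4 = (3^2)^2 = 9^2 = 81
3^5 = 3 * 3^4 = 3 * 81 = 243
3^10 = (3^5)^2 = 243^2 = 59049

Result: 59049
Multiplications needed: 4 (4 lines after 3^1)

3^10 = 59049. Using exponentiation by squaring, this requires 4 multiplications. The key idea: if the exponent is even, square the half-power; if odd, multiply by the base once.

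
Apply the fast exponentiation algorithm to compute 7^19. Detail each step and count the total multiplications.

Computing 7^19 by squaring (build up from 7^1; each line after the first costs one multiplication):

7^1 = 7
7^2 = (7^1)^2 = 7^2 = 49
7^4 = (7^2)^2 = 49^2 = 2401
7^8 = (7^4)^2 = 2401^2 = 5764801
7^9 = 7 * 7^8 = 7 * 5764801 = 40353607
7^18 = (7^9)^2 = 40353607^2 = 1628413597910449
7^19 = 7 * 7^18 = 7 * 1628413597910449 = 11398895185373143

Result: 11398895185373143
Multiplications needed: 6 (6 lines after 7^1)

7^19 = 11398895185373143. Using exponentiation by squaring, this requires 6 multiplications. The key idea: if the exponent is even, square the half-power; if odd, multiply by the base once.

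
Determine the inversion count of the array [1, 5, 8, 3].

Finding inversions in [1, 5, 8, 3]:

(1, 3): arr[1]=5 > arr[3]=3
(2, 3): arr[2]=8 > arr[3]=3

Total inversions: 2

The array has 2 inversion(s): (1,3), (2,3). Each pair (i,j) satisfies i < j and arr[i] > arr[j].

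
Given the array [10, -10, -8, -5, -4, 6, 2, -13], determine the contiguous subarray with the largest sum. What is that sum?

Using Kadane's algorithm on [10, -10, -8, -5, -4, 6, 2, -13]:

Scanning through the array:
Position 1 (value -10): max_ending_here = 0, max_so_far = 10
Position 2 (value -8): max_ending_here = -8, max_so_far = 10
Position 3 (value -5): max_ending_here = -5, max_so_far = 10
Position 4 (value -4): max_ending_here = -4, max_so_far = 10
Position 5 (value 6): max_ending_here = 6, max_so_far = 10
Position 6 (value 2): max_ending_here = 8, max_so_far = 10
Position 7 (value -13): max_ending_here = -5, max_so_far = 10

Maximum subarray: [10]
Maximum sum: 10

The maximum subarray is [10] with sum 10. This subarray runs from index 0 to index 0.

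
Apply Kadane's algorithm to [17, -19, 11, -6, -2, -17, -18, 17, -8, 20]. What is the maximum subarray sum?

Using Kadane's algorithm on [17, -19, 11, -6, -2, -17, -18, 17, -8, 20]:

Scanning through the array:
Position 1 (value -19): max_ending_here = -2, max_so_far = 17
Position 2 (value 11): max_ending_here = 11, max_so_far = 17
Position 3 (value -6): max_ending_here = 5, max_so_far = 17
Position 4 (value -2): max_ending_here = 3, max_so_far = 17
Position 5 (value -17): max_ending_here = -14, max_so_far = 17
Position 6 (value -18): max_ending_here = -18, max_so_far = 17
Position 7 (value 17): max_ending_here = 17, max_so_far = 17
Position 8 (value -8): max_ending_here = 9, max_so_far = 17
Position 9 (value 20): max_ending_here = 29, max_so_far = 29

Maximum subarray: [17, -8, 20]
Maximum sum: 29

The maximum subarray is [17, -8, 20] with sum 29. This subarray runs from index 7 to index 9.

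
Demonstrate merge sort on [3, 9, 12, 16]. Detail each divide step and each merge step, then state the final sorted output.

Merge sort trace:

Split: [3, 9, 12, 16] -> [3, 9] and [12, 16]
  Split: [3, 9] -> [3] and [9]
  Merge: [3] + [9] -> [3, 9]
  Split: [12, 16] -> [12] and [16]
  Merge: [12] + [16] -> [12, 16]
Merge: [3, 9] + [12, 16] -> [3, 9, 12, 16]

Final sorted array: [3, 9, 12, 16]

The merge sort proceeds by recursively splitting the array and merging sorted halves.
After all merges, the sorted array is [3, 9, 12, 16].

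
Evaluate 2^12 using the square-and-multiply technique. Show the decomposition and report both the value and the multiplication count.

Computing 2^12 by squaring (build up from 2^1; each line after the first costs one multiplication):

2^1 = 2
2^2 = (2^1)^2 = 2^2 = 4
2^3 = 2 * 2^2 = 2 * 4 = 8
2^6 = (2^3)^2 = 8^2 = 64
2^12 = (2^6)^2 = 64^2 = 4096

Result: 4096
Multiplications needed: 4 (4 lines after 2^1)

2^12 = 4096. Using exponentiation by squaring, this requires 4 multiplications. The key idea: if the exponent is even, square the half-power; if odd, multiply by the base once.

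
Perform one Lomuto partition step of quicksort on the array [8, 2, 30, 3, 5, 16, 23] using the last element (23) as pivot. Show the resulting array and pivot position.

Lomuto partition with pivot = 23:

Initial array: [8, 2, 30, 3, 5, 16, 23]

arr[0]=8 <= 23: swap with position 0, array becomes [8, 2, 30, 3, 5, 16, 23]
arr[1]=2 <= 23: swap with position 1, array becomes [8, 2, 30, 3, 5, 16, 23]
arr[2]=30 > 23: no swap
arr[3]=3 <= 23: swap with position 2, array becomes [8, 2, 3, 30, 5, 16, 23]
arr[4]=5 <= 23: swap with position 3, array becomes [8, 2, 3, 5, 30, 16, 23]
arr[5]=16 <= 23: swap with position 4, array becomes [8, 2, 3, 5, 16, 30, 23]

Place pivot at position 5: [8, 2, 3, 5, 16, 23, 30]
Pivot position: 5

After partitioning with pivot 23, the array becomes [8, 2, 3, 5, 16, 23, 30]. The pivot is placed at index 5. All elements to the left of the pivot are <= 23, and all elements to the right are > 23.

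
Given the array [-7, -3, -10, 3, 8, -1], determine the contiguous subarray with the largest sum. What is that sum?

Using Kadane's algorithm on [-7, -3, -10, 3, 8, -1]:

Scanning through the array:
Position 1 (value -3): max_ending_here = -3, max_so_far = -3
Position 2 (value -10): max_ending_here = -10, max_so_far = -3
Position 3 (value 3): max_ending_here = 3, max_so_far = 3
Position 4 (value 8): max_ending_here = 11, max_so_far = 11
Position 5 (value -1): max_ending_here = 10, max_so_far = 11

Maximum subarray: [3, 8]
Maximum sum: 11

The maximum subarray is [3, 8] with sum 11. This subarray runs from index 3 to index 4.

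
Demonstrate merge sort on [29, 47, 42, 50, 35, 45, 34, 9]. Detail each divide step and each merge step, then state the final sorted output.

Merge sort trace:

Split: [29, 47, 42, 50, 35, 45, 34, 9] -> [29, 47, 42, 50] and [35, 45, 34, 9]
  Split: [29, 47, 42, 50] -> [29, 47] and [42, 50]
    Split: [29, 47] -> [29] and [47]
    Merge: [29] + [47] -> [29, 47]
    Split: [42, 50] -> [42] and [50]
    Merge: [42] + [50] -> [42, 50]
  Merge: [29, 47] + [42, 50] -> [29, 42, 47, 50]
  Split: [35, 45, 34, 9] -> [35, 45] and [34, 9]
    Split: [35, 45] -> [35] and [45]
    Merge: [35] + [45] -> [35, 45]
    Split: [34, 9] -> [34] and [9]
    Merge: [34] + [9] -> [9, 34]
  Merge: [35, 45] + [9, 34] -> [9, 34, 35, 45]
Merge: [29, 42, 47, 50] + [9, 34, 35, 45] -> [9, 29, 34, 35, 42, 45, 47, 50]

Final sorted array: [9, 29, 34, 35, 42, 45, 47, 50]

The merge sort proceeds by recursively splitting the array and merging sorted halves.
After all merges, the sorted array is [9, 29, 34, 35, 42, 45, 47, 50].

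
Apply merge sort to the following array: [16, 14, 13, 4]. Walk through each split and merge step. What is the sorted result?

Merge sort trace:

Split: [16, 14, 13, 4] -> [16, 14] and [13, 4]
  Split: [16, 14] -> [16] and [14]
  Merge: [16] + [14] -> [14, 16]
  Split: [13, 4] -> [13] and [4]
  Merge: [13] + [4] -> [4, 13]
Merge: [14, 16] + [4, 13] -> [4, 13, 14, 16]

Final sorted array: [4, 13, 14, 16]

The merge sort proceeds by recursively splitting the array and merging sorted halves.
After all merges, the sorted array is [4, 13, 14, 16].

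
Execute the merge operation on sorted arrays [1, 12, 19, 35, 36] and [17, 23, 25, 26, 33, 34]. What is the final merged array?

Merging process:

Compare 1 vs 17: take 1 from left. Merged: [1]
Compare 12 vs 17: take 12 from left. Merged: [1, 12]
Compare 19 vs 17: take 17 from right. Merged: [1, 12, 17]
Compare 19 vs 23: take 19 from left. Merged: [1, 12, 17, 19]
Compare 35 vs 23: take 23 from right. Merged: [1, 12, 17, 19, 23]
Compare 35 vs 25: take 25 from right. Merged: [1, 12, 17, 19, 23, 25]
Compare 35 vs 26: take 26 from right. Merged: [1, 12, 17, 19, 23, 25, 26]
Compare 35 vs 33: take 33 from right. Merged: [1, 12, 17, 19, 23, 25, 26, 33]
Compare 35 vs 34: take 34 from right. Merged: [1, 12, 17, 19, 23, 25, 26, 33, 34]
Append remaining from left: [35, 36]. Merged: [1, 12, 17, 19, 23, 25, 26, 33, 34, 35, 36]

Final merged array: [1, 12, 17, 19, 23, 25, 26, 33, 34, 35, 36]
Total comparisons: 9

The merged array is [1, 12, 17, 19, 23, 25, 26, 33, 34, 35, 36], requiring 9 comparisons. The merge step runs in O(n) time where n is the total number of elements.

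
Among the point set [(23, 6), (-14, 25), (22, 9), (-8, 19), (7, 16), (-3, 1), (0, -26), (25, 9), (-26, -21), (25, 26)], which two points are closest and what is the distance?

Computing all pairwise distances among 10 points:

d((23, 6), (-14, 25)) = 41.5933
d((23, 6), (22, 9)) = 3.1623
d((23, 6), (-8, 19)) = 33.6155
d((23, 6), (7, 16)) = 18.868
d((23, 6), (-3, 1)) = 26.4764
d((23, 6), (0, -26)) = 39.4081
d((23, 6), (25, 9)) = 3.6056
d((23, 6), (-26, -21)) = 55.9464
d((23, 6), (25, 26)) = 20.0998
d((-14, 25), (22, 9)) = 39.3954
d((-14, 25), (-8, 19)) = 8.4853
d((-14, 25), (7, 16)) = 22.8473
d((-14, 25), (-3, 1)) = 26.4008
d((-14, 25), (0, -26)) = 52.8867
d((-14, 25), (25, 9)) = 42.1545
d((-14, 25), (-26, -21)) = 47.5395
d((-14, 25), (25, 26)) = 39.0128
d((22, 9), (-8, 19)) = 31.6228
d((22, 9), (7, 16)) = 16.5529
d((22, 9), (-3, 1)) = 26.2488
d((22, 9), (0, -26)) = 41.3401
d((22, 9), (25, 9)) = 3.0 <-- minimum
d((22, 9), (-26, -21)) = 56.6039
d((22, 9), (25, 26)) = 17.2627
d((-8, 19), (7, 16)) = 15.2971
d((-8, 19), (-3, 1)) = 18.6815
d((-8, 19), (0, -26)) = 45.7056
d((-8, 19), (25, 9)) = 34.4819
d((-8, 19), (-26, -21)) = 43.8634
d((-8, 19), (25, 26)) = 33.7343
d((7, 16), (-3, 1)) = 18.0278
d((7, 16), (0, -26)) = 42.5793
d((7, 16), (25, 9)) = 19.3132
d((7, 16), (-26, -21)) = 49.5782
d((7, 16), (25, 26)) = 20.5913
d((-3, 1), (0, -26)) = 27.1662
d((-3, 1), (25, 9)) = 29.1204
d((-3, 1), (-26, -21)) = 31.8277
d((-3, 1), (25, 26)) = 37.5366
d((0, -26), (25, 9)) = 43.0116
d((0, -26), (-26, -21)) = 26.4764
d((0, -26), (25, 26)) = 57.6975
d((25, 9), (-26, -21)) = 59.1692
d((25, 9), (25, 26)) = 17.0
d((-26, -21), (25, 26)) = 69.3542

Closest pair: (22, 9) and (25, 9) with distance 3.0

The closest pair is (22, 9) and (25, 9) with Euclidean distance 3.0. For 10 points, brute-force pairwise comparison is shown above. For large n, the divide-and-conquer algorithm (sort by x, recurse on halves, check the dividing strip) achieves O(n log n).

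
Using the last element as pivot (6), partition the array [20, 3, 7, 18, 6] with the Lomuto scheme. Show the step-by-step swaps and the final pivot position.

Lomuto partition with pivot = 6:

Initial array: [20, 3, 7, 18, 6]

arr[0]=20 > 6: no swap
arr[1]=3 <= 6: swap with position 0, array becomes [3, 20, 7, 18, 6]
arr[2]=7 > 6: no swap
arr[3]=18 > 6: no swap

Place pivot at position 1: [3, 6, 7, 18, 20]
Pivot position: 1

After partitioning with pivot 6, the array becomes [3, 6, 7, 18, 20]. The pivot is placed at index 1. All elements to the left of the pivot are <= 6, and all elements to the right are > 6.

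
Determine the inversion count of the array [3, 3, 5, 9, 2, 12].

Finding inversions in [3, 3, 5, 9, 2, 12]:

(0, 4): arr[0]=3 > arr[4]=2
(1, 4): arr[1]=3 > arr[4]=2
(2, 4): arr[2]=5 > arr[4]=2
(3, 4): arr[3]=9 > arr[4]=2

Total inversions: 4

The array has 4 inversion(s): (0,4), (1,4), (2,4), (3,4). Each pair (i,j) satisfies i < j and arr[i] > arr[j].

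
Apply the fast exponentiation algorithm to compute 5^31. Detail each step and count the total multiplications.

Computing 5^31 by squaring (build up from 5^1; each line after the first costs one multiplication):

5^1 = 5
5^2 = (5^1)^2 = 5^2 = 25
5^3 = 5 * 5^2 = 5 * 25 = 125
5^6 = (5^3)^2 = 125^2 = 15625
5^7 = 5 * 5^6 = 5 * 15625 = 78125
5^14 = (5^7)^2 = 78125^2 = 6103515625
5^15 = 5 * 5^14 = 5 * 6103515625 = 30517578125
5^30 = (5^15)^2 = 30517578125^2 = 931322574615478515625
5^31 = 5 * 5^30 = 5 * 931322574615478515625 = 4656612873077392578125

Result: 4656612873077392578125
Multiplications needed: 8 (8 lines after 5^1)

5^31 = 4656612873077392578125. Using exponentiation by squaring, this requires 8 multiplications. The key idea: if the exponent is even, square the half-power; if odd, multiply by the base once.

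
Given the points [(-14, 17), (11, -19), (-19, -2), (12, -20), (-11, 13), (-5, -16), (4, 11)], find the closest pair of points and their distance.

Computing all pairwise distances among 7 points:

d((-14, 17), (11, -19)) = 43.8292
d((-14, 17), (-19, -2)) = 19.6469
d((-14, 17), (12, -20)) = 45.2217
d((-14, 17), (-11, 13)) = 5.0
d((-14, 17), (-5, -16)) = 34.2053
d((-14, 17), (4, 11)) = 18.9737
d((11, -19), (-19, -2)) = 34.4819
d((11, -19), (12, -20)) = 1.4142 <-- minimum
d((11, -19), (-11, 13)) = 38.833
d((11, -19), (-5, -16)) = 16.2788
d((11, -19), (4, 11)) = 30.8058
d((-19, -2), (12, -20)) = 35.8469
d((-19, -2), (-11, 13)) = 17.0
d((-19, -2), (-5, -16)) = 19.799
d((-19, -2), (4, 11)) = 26.4197
d((12, -20), (-11, 13)) = 40.2244
d((12, -20), (-5, -16)) = 17.4642
d((12, -20), (4, 11)) = 32.0156
d((-11, 13), (-5, -16)) = 29.6142
d((-11, 13), (4, 11)) = 15.1327
d((-5, -16), (4, 11)) = 28.4605

Closest pair: (11, -19) and (12, -20) with distance 1.4142

The closest pair is (11, -19) and (12, -20) with Euclidean distance 1.4142. For 7 points, brute-force pairwise comparison is shown above. For large n, the divide-and-conquer algorithm (sort by x, recurse on halves, check the dividing strip) achieves O(n log n).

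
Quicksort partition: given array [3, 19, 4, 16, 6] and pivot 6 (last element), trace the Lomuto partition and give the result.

Lomuto partition with pivot = 6:

Initial array: [3, 19, 4, 16, 6]

arr[0]=3 <= 6: swap with position 0, array becomes [3, 19, 4, 16, 6]
arr[1]=19 > 6: no swap
arr[2]=4 <= 6: swap with position 1, array becomes [3, 4, 19, 16, 6]
arr[3]=16 > 6: no swap

Place pivot at position 2: [3, 4, 6, 16, 19]
Pivot position: 2

After partitioning with pivot 6, the array becomes [3, 4, 6, 16, 19]. The pivot is placed at index 2. All elements to the left of the pivot are <= 6, and all elements to the right are > 6.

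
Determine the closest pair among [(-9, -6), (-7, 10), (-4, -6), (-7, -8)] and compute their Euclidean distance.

Computing all pairwise distances among 4 points:

d((-9, -6), (-7, 10)) = 16.1245
d((-9, -6), (-4, -6)) = 5.0
d((-9, -6), (-7, -8)) = 2.8284 <-- minimum
d((-7, 10), (-4, -6)) = 16.2788
d((-7, 10), (-7, -8)) = 18.0
d((-4, -6), (-7, -8)) = 3.6056

Closest pair: (-9, -6) and (-7, -8) with distance 2.8284

The closest pair is (-9, -6) and (-7, -8) with Euclidean distance 2.8284. For 4 points, brute-force pairwise comparison is shown above. For large n, the divide-and-conquer algorithm (sort by x, recurse on halves, check the dividing strip) achieves O(n log n).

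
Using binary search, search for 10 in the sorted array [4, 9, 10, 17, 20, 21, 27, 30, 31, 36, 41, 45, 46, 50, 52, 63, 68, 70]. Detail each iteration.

Binary search for 10 in [4, 9, 10, 17, 20, 21, 27, 30, 31, 36, 41, 45, 46, 50, 52, 63, 68, 70]:

lo=0, hi=17, mid=8, arr[mid]=31 -> 31 > 10, search left half
lo=0, hi=7, mid=3, arr[mid]=17 -> 17 > 10, search left half
lo=0, hi=2, mid=1, arr[mid]=9 -> 9 < 10, search right half
lo=2, hi=2, mid=2, arr[mid]=10 -> Found target at index 2!

Binary search finds 10 at index 2 after 4 comparisons. The search repeatedly halves the search space by comparing with the middle element.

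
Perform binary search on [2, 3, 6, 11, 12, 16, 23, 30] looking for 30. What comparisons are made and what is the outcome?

Binary search for 30 in [2, 3, 6, 11, 12, 16, 23, 30]:

lo=0, hi=7, mid=3, arr[mid]=11 -> 11 < 30, search right half
lo=4, hi=7, mid=5, arr[mid]=16 -> 16 < 30, search right half
lo=6, hi=7, mid=6, arr[mid]=23 -> 23 < 30, search right half
lo=7, hi=7, mid=7, arr[mid]=30 -> Found target at index 7!

Binary search finds 30 at index 7 after 4 comparisons. The search repeatedly halves the search space by comparing with the middle element.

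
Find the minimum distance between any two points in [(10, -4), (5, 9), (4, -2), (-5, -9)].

Computing all pairwise distances among 4 points:

d((10, -4), (5, 9)) = 13.9284
d((10, -4), (4, -2)) = 6.3246 <-- minimum
d((10, -4), (-5, -9)) = 15.8114
d((5, 9), (4, -2)) = 11.0454
d((5, 9), (-5, -9)) = 20.5913
d((4, -2), (-5, -9)) = 11.4018

Closest pair: (10, -4) and (4, -2) with distance 6.3246

The closest pair is (10, -4) and (4, -2) with Euclidean distance 6.3246. For 4 points, brute-force pairwise comparison is shown above. For large n, the divide-and-conquer algorithm (sort by x, recurse on halves, check the dividing strip) achieves O(n log n).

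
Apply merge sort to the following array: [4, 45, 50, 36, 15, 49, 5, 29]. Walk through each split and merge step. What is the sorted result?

Merge sort trace:

Split: [4, 45, 50, 36, 15, 49, 5, 29] -> [4, 45, 50, 36] and [15, 49, 5, 29]
  Split: [4, 45, 50, 36] -> [4, 45] and [50, 36]
    Split: [4, 45] -> [4] and [45]
    Merge: [4] + [45] -> [4, 45]
    Split: [50, 36] -> [50] and [36]
    Merge: [50] + [36] -> [36, 50]
  Merge: [4, 45] + [36, 50] -> [4, 36, 45, 50]
  Split: [15, 49, 5, 29] -> [15, 49] and [5, 29]
    Split: [15, 49] -> [15] and [49]
    Merge: [15] + [49] -> [15, 49]
    Split: [5, 29] -> [5] and [29]
    Merge: [5] + [29] -> [5, 29]
  Merge: [15, 49] + [5, 29] -> [5, 15, 29, 49]
Merge: [4, 36, 45, 50] + [5, 15, 29, 49] -> [4, 5, 15, 29, 36, 45, 49, 50]

Final sorted array: [4, 5, 15, 29, 36, 45, 49, 50]

The merge sort proceeds by recursively splitting the array and merging sorted halves.
After all merges, the sorted array is [4, 5, 15, 29, 36, 45, 49, 50].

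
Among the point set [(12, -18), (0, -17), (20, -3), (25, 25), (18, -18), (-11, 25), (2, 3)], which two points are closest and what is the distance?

Computing all pairwise distances among 7 points:

d((12, -18), (0, -17)) = 12.0416
d((12, -18), (20, -3)) = 17.0
d((12, -18), (25, 25)) = 44.9222
d((12, -18), (18, -18)) = 6.0 <-- minimum
d((12, -18), (-11, 25)) = 48.7647
d((12, -18), (2, 3)) = 23.2594
d((0, -17), (20, -3)) = 24.4131
d((0, -17), (25, 25)) = 48.8774
d((0, -17), (18, -18)) = 18.0278
d((0, -17), (-11, 25)) = 43.4166
d((0, -17), (2, 3)) = 20.0998
d((20, -3), (25, 25)) = 28.4429
d((20, -3), (18, -18)) = 15.1327
d((20, -3), (-11, 25)) = 41.7732
d((20, -3), (2, 3)) = 18.9737
d((25, 25), (18, -18)) = 43.566
d((25, 25), (-11, 25)) = 36.0
d((25, 25), (2, 3)) = 31.8277
d((18, -18), (-11, 25)) = 51.8652
d((18, -18), (2, 3)) = 26.4008
d((-11, 25), (2, 3)) = 25.5539

Closest pair: (12, -18) and (18, -18) with distance 6.0

The closest pair is (12, -18) and (18, -18) with Euclidean distance 6.0. For 7 points, brute-force pairwise comparison is shown above. For large n, the divide-and-conquer algorithm (sort by x, recurse on halves, check the dividing strip) achieves O(n log n).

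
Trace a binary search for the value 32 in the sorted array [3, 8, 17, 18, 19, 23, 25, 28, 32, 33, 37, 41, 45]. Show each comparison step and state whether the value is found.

Binary search for 32 in [3, 8, 17, 18, 19, 23, 25, 28, 32, 33, 37, 41, 45]:

lo=0, hi=12, mid=6, arr[mid]=25 -> 25 < 32, search right half
lo=7, hi=12, mid=9, arr[mid]=33 -> 33 > 32, search left half
lo=7, hi=8, mid=7, arr[mid]=28 -> 28 < 32, search right half
lo=8, hi=8, mid=8, arr[mid]=32 -> Found target at index 8!

Binary search finds 32 at index 8 after 4 comparisons. The search repeatedly halves the search space by comparing with the middle element.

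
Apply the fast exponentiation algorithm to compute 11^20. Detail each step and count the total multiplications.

Computing 11^20 by squaring (build up from 11^1; each line after the first costs one multiplication):

11^1 = 11
11^2 = (11^1)^2 = 11^2 = 121
11^4 = (11^2)^2 = 121^2 = 14641
11^5 = 11 * 11^4 = 11 * 14641 = 161051
11^10 = (11^5)^2 = 161051^2 = 25937424601
11^20 = (11^10)^2 = 25937424601^2 = 672749994932560009201

Result: 672749994932560009201
Multiplications needed: 5 (5 lines after 11^1)

11^20 = 672749994932560009201. Using exponentiation by squaring, this requires 5 multiplications. The key idea: if the exponent is even, square the half-power; if odd, multiply by the base once.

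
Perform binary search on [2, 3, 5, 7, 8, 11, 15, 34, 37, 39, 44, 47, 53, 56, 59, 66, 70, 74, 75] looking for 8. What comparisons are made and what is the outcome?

Binary search for 8 in [2, 3, 5, 7, 8, 11, 15, 34, 37, 39, 44, 47, 53, 56, 59, 66, 70, 74, 75]:

lo=0, hi=18, mid=9, arr[mid]=39 -> 39 > 8, search left half
lo=0, hi=8, mid=4, arr[mid]=8 -> Found target at index 4!

Binary search finds 8 at index 4 after 2 comparisons. The search repeatedly halves the search space by comparing with the middle element.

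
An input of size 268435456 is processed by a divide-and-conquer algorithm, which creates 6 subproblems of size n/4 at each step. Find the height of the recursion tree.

For divide and conquer with division factor 4:

Problem sizes at each level:
Level 0: 268435456
Level 1: 67108864
Level 2: 16777216
Level 3: 4194304
Level 4: 1048576
Level 5: 262144
Level 6: 65536
Level 7: 16384
Level 8: 4096
Level 9: 1024
Level 10: 256
Level 11: 64
Level 12: 16
Level 13: 4
Level 14: 1

The root is level 0 and the size-1 base case is level 14 (the tree spans levels 0 through 14, i.e. 15 levels counting the root), so the depth is the number of divisions: log_4(268435456) = 14

The recursion tree depth is log_4(268435456) = 14. At each level, the problem size is divided by 4, so it takes 14 divisions to reduce to a base case of size 1. The algorithm makes 6 recursive calls at each level.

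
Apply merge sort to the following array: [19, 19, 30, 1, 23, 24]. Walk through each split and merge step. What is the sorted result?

Merge sort trace:

Split: [19, 19, 30, 1, 23, 24] -> [19, 19, 30] and [1, 23, 24]
  Split: [19, 19, 30] -> [19] and [19, 30]
    Split: [19, 30] -> [19] and [30]
    Merge: [19] + [30] -> [19, 30]
  Merge: [19] + [19, 30] -> [19, 19, 30]
  Split: [1, 23, 24] -> [1] and [23, 24]
    Split: [23, 24] -> [23] and [24]
    Merge: [23] + [24] -> [23, 24]
  Merge: [1] + [23, 24] -> [1, 23, 24]
Merge: [19, 19, 30] + [1, 23, 24] -> [1, 19, 19, 23, 24, 30]

Final sorted array: [1, 19, 19, 23, 24, 30]

The merge sort proceeds by recursively splitting the array and merging sorted halves.
After all merges, the sorted array is [1, 19, 19, 23, 24, 30].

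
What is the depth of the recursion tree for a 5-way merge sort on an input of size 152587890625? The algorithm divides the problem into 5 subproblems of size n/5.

For divide and conquer with division factor 5:

Problem sizes at each level:
Level 0: 152587890625
Level 1: 30517578125
Level 2: 6103515625
Level 3: 1220703125
Level 4: 244140625
Level 5: 48828125
Level 6: 9765625
Level 7: 1953125
Level 8: 390625
Level 9: 78125
Level 10: 15625
Level 11: 3125
Level 12: 625
Level 13: 125
Level 14: 25
Level 15: 5
Level 16: 1

The root is level 0 and the size-1 base case is level 16 (the tree spans levels 0 through 16, i.e. 17 levels counting the root), so the depth is the number of divisions: log_5(152587890625) = 16

The recursion tree depth is log_5(152587890625) = 16. At each level, the problem size is divided by 5, so it takes 16 divisions to reduce to a base case of size 1. The algorithm makes 5 recursive calls at each level.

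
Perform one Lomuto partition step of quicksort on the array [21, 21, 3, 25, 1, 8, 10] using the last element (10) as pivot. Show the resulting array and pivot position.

Lomuto partition with pivot = 10:

Initial array: [21, 21, 3, 25, 1, 8, 10]

arr[0]=21 > 10: no swap
arr[1]=21 > 10: no swap
arr[2]=3 <= 10: swap with position 0, array becomes [3, 21, 21, 25, 1, 8, 10]
arr[3]=25 > 10: no swap
arr[4]=1 <= 10: swap with position 1, array becomes [3, 1, 21, 25, 21, 8, 10]
arr[5]=8 <= 10: swap with position 2, array becomes [3, 1, 8, 25, 21, 21, 10]

Place pivot at position 3: [3, 1, 8, 10, 21, 21, 25]
Pivot position: 3

After partitioning with pivot 10, the array becomes [3, 1, 8, 10, 21, 21, 25]. The pivot is placed at index 3. All elements to the left of the pivot are <= 10, and all elements to the right are > 10.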